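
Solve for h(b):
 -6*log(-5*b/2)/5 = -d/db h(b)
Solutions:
 h(b) = C1 + 6*b*log(-b)/5 + 6*b*(-1 - log(2) + log(5))/5


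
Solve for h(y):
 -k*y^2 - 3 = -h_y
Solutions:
 h(y) = C1 + k*y^3/3 + 3*y


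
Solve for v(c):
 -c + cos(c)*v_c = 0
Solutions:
 v(c) = C1 + Integral(c/cos(c), c)


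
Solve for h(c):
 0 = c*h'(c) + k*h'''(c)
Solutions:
 h(c) = C1 + Integral(C2*airyai(c*(-1/k)^(1/3)) + C3*airybi(c*(-1/k)^(1/3)), c)


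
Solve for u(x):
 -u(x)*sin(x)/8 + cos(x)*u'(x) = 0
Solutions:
 u(x) = C1/cos(x)^(1/8)


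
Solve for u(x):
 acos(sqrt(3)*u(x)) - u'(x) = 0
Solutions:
 Integral(1/acos(sqrt(3)*_y), (_y, u(x))) = C1 + x


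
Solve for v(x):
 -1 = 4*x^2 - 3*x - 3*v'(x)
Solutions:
 v(x) = C1 + 4*x^3/9 - x^2/2 + x/3


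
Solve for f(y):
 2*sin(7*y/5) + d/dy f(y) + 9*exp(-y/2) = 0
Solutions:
 f(y) = C1 + 10*cos(7*y/5)/7 + 18*exp(-y/2)


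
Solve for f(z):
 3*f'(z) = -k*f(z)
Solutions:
 f(z) = C1*exp(-k*z/3)


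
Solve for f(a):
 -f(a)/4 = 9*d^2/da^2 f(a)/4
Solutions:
 f(a) = C1*sin(a/3) + C2*cos(a/3)


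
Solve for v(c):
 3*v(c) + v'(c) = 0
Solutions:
 v(c) = C1*exp(-3*c)


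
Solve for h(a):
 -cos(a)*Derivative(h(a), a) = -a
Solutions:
 h(a) = C1 + Integral(a/cos(a), a)


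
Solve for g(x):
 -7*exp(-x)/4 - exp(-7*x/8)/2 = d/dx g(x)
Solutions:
 g(x) = C1 + 7*exp(-x)/4 + 4*exp(-7*x/8)/7


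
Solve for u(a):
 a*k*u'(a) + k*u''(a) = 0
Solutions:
 u(a) = C1 + C2*erf(sqrt(2)*a/2)


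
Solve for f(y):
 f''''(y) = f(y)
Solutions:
 f(y) = C1*exp(-y) + C2*exp(y) + C3*sin(y) + C4*cos(y)


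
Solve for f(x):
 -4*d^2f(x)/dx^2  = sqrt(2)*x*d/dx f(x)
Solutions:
 f(x) = C1 + C2*erf(2^(3/4)*x/4)


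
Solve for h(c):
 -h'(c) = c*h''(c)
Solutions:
 h(c) = C1 + C2*log(c)


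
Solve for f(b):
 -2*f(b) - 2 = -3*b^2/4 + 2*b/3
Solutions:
 f(b) = 3*b^2/8 - b/3 - 1


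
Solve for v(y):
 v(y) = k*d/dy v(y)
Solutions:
 v(y) = C1*exp(y/k)


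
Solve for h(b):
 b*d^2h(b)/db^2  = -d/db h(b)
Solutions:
 h(b) = C1 + C2*log(b)


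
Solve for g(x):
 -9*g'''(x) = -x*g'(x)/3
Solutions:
 g(x) = C1 + Integral(C2*airyai(x/3) + C3*airybi(x/3), x)


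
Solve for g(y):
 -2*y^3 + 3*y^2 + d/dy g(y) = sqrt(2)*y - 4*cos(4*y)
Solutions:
 g(y) = C1 + y^4/2 - y^3 + sqrt(2)*y^2/2 - sin(4*y)


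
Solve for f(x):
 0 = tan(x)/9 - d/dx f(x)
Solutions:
 f(x) = C1 - log(cos(x))/9


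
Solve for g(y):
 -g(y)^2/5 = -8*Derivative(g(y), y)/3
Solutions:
 g(y) = -40/(C1 + 3*y)


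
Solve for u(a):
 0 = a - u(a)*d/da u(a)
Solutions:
 u(a) = -sqrt(C1 + a^2)
 u(a) = sqrt(C1 + a^2)


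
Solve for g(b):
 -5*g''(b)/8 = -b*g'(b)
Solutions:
 g(b) = C1 + C2*erfi(2*sqrt(5)*b/5)


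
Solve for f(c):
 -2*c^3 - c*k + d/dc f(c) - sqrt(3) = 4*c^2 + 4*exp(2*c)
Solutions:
 f(c) = C1 + c^4/2 + 4*c^3/3 + c^2*k/2 + sqrt(3)*c + 2*exp(2*c)


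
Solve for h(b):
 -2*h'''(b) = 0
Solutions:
 h(b) = C1 + C2*b + C3*b^2


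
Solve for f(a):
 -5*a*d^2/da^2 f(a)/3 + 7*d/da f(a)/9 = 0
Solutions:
 f(a) = C1 + C2*a^(22/15)


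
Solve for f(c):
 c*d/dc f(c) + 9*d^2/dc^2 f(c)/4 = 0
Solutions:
 f(c) = C1 + C2*erf(sqrt(2)*c/3)


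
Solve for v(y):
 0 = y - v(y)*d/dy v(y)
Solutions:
 v(y) = -sqrt(C1 + y^2)
 v(y) = sqrt(C1 + y^2)


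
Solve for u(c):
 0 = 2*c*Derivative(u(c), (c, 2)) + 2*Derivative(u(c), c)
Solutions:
 u(c) = C1 + C2*log(c)


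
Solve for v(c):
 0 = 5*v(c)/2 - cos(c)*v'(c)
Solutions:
 v(c) = C1*(sin(c) + 1)^(5/4)/(sin(c) - 1)^(5/4)


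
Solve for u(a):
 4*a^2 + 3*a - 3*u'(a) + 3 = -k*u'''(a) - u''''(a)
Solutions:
 u(a) = C1 + C2*exp(-a*(k^2/(k^3 + sqrt(-4*k^6 + (2*k^3 - 81)^2)/2 - 81/2)^(1/3) + k + (k^3 + sqrt(-4*k^6 + (2*k^3 - 81)^2)/2 - 81/2)^(1/3))/3) + C3*exp(a*(-4*k^2/((-1 + sqrt(3)*I)*(k^3 + sqrt(-4*k^6 + (2*k^3 - 81)^2)/2 - 81/2)^(1/3)) - 2*k + (k^3 + sqrt(-4*k^6 + (2*k^3 - 81)^2)/2 - 81/2)^(1/3) - sqrt(3)*I*(k^3 + sqrt(-4*k^6 + (2*k^3 - 81)^2)/2 - 81/2)^(1/3))/6) + C4*exp(a*(4*k^2/((1 + sqrt(3)*I)*(k^3 + sqrt(-4*k^6 + (2*k^3 - 81)^2)/2 - 81/2)^(1/3)) - 2*k + (k^3 + sqrt(-4*k^6 + (2*k^3 - 81)^2)/2 - 81/2)^(1/3) + sqrt(3)*I*(k^3 + sqrt(-4*k^6 + (2*k^3 - 81)^2)/2 - 81/2)^(1/3))/6) + 4*a^3/9 + a^2/2 + 8*a*k/9 + a


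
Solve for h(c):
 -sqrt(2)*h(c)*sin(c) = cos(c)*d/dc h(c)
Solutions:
 h(c) = C1*cos(c)^(sqrt(2))


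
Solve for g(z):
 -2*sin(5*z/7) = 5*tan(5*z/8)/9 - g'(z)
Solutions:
 g(z) = C1 - 8*log(cos(5*z/8))/9 - 14*cos(5*z/7)/5


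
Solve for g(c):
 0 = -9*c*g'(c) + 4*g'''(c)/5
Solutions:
 g(c) = C1 + Integral(C2*airyai(90^(1/3)*c/2) + C3*airybi(90^(1/3)*c/2), c)


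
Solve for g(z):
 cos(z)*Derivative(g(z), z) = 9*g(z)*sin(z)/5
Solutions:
 g(z) = C1/cos(z)^(9/5)


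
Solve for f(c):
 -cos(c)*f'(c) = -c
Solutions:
 f(c) = C1 + Integral(c/cos(c), c)


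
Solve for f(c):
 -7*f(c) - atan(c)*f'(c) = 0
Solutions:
 f(c) = C1*exp(-7*Integral(1/atan(c), c))


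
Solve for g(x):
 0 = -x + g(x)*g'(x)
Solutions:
 g(x) = -sqrt(C1 + x^2)
 g(x) = sqrt(C1 + x^2)


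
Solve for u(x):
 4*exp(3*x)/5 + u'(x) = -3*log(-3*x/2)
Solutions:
 u(x) = C1 - 3*x*log(-x) + 3*x*(-log(3) + log(2) + 1) - 4*exp(3*x)/15


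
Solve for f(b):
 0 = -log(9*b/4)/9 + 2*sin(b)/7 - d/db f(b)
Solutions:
 f(b) = C1 - b*log(b)/9 - 2*b*log(3)/9 + b/9 + 2*b*log(2)/9 - 2*cos(b)/7


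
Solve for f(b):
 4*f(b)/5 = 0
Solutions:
 f(b) = 0


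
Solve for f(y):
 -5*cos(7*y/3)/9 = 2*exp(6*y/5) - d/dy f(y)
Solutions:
 f(y) = C1 + 5*exp(6*y/5)/3 + 5*sin(7*y/3)/21


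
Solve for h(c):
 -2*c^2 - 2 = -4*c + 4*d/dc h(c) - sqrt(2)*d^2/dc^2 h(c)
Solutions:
 h(c) = C1 + C2*exp(2*sqrt(2)*c) - c^3/6 - sqrt(2)*c^2/8 + c^2/2 - 5*c/8 + sqrt(2)*c/4


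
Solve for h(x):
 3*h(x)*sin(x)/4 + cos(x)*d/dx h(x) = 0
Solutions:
 h(x) = C1*cos(x)^(3/4)


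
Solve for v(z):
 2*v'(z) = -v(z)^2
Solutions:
 v(z) = 2/(C1 + z)


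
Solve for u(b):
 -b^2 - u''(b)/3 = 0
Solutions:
 u(b) = C1 + C2*b - b^4/4


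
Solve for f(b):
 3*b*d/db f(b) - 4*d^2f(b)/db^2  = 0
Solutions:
 f(b) = C1 + C2*erfi(sqrt(6)*b/4)


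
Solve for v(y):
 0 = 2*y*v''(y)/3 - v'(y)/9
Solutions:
 v(y) = C1 + C2*y^(7/6)


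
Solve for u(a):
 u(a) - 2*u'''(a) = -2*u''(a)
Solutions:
 u(a) = C1*exp(a*(-2^(1/3)*(3*sqrt(105) + 31)^(1/3) - 2*2^(2/3)/(3*sqrt(105) + 31)^(1/3) + 4)/12)*sin(2^(1/3)*sqrt(3)*a*(-(3*sqrt(105) + 31)^(1/3) + 2*2^(1/3)/(3*sqrt(105) + 31)^(1/3))/12) + C2*exp(a*(-2^(1/3)*(3*sqrt(105) + 31)^(1/3) - 2*2^(2/3)/(3*sqrt(105) + 31)^(1/3) + 4)/12)*cos(2^(1/3)*sqrt(3)*a*(-(3*sqrt(105) + 31)^(1/3) + 2*2^(1/3)/(3*sqrt(105) + 31)^(1/3))/12) + C3*exp(a*(2*2^(2/3)/(3*sqrt(105) + 31)^(1/3) + 2 + 2^(1/3)*(3*sqrt(105) + 31)^(1/3))/6)


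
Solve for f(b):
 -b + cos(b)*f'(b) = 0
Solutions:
 f(b) = C1 + Integral(b/cos(b), b)


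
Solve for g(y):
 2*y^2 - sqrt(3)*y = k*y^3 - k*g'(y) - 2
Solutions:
 g(y) = C1 + y^4/4 - 2*y^3/(3*k) + sqrt(3)*y^2/(2*k) - 2*y/k


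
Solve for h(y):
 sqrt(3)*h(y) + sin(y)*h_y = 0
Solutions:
 h(y) = C1*(cos(y) + 1)^(sqrt(3)/2)/(cos(y) - 1)^(sqrt(3)/2)


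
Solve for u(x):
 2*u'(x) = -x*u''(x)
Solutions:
 u(x) = C1 + C2/x


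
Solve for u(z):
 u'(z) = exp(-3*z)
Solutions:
 u(z) = C1 - exp(-3*z)/3


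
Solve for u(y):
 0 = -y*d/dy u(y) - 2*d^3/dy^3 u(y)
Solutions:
 u(y) = C1 + Integral(C2*airyai(-2^(2/3)*y/2) + C3*airybi(-2^(2/3)*y/2), y)


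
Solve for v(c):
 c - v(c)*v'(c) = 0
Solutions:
 v(c) = -sqrt(C1 + c^2)
 v(c) = sqrt(C1 + c^2)


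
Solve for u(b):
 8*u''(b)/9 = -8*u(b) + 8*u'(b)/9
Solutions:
 u(b) = (C1*sin(sqrt(35)*b/2) + C2*cos(sqrt(35)*b/2))*exp(b/2)


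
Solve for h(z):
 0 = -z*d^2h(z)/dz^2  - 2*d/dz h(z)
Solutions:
 h(z) = C1 + C2/z


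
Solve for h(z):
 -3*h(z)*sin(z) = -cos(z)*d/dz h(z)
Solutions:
 h(z) = C1/cos(z)^3


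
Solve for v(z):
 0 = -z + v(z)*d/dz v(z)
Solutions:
 v(z) = -sqrt(C1 + z^2)
 v(z) = sqrt(C1 + z^2)


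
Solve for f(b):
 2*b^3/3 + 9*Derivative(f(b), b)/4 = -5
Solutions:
 f(b) = C1 - 2*b^4/27 - 20*b/9


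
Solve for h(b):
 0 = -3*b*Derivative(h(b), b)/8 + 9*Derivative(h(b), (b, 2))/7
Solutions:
 h(b) = C1 + C2*erfi(sqrt(21)*b/12)


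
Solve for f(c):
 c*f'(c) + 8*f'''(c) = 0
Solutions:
 f(c) = C1 + Integral(C2*airyai(-c/2) + C3*airybi(-c/2), c)


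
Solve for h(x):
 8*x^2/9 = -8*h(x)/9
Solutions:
 h(x) = -x^2


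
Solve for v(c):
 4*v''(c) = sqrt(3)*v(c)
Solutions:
 v(c) = C1*exp(-3^(1/4)*c/2) + C2*exp(3^(1/4)*c/2)


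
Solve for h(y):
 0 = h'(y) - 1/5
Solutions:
 h(y) = C1 + y/5


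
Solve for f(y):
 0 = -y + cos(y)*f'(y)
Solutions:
 f(y) = C1 + Integral(y/cos(y), y)


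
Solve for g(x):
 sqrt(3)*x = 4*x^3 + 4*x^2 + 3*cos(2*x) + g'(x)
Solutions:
 g(x) = C1 - x^4 - 4*x^3/3 + sqrt(3)*x^2/2 - 3*sin(2*x)/2


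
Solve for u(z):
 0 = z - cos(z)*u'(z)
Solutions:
 u(z) = C1 + Integral(z/cos(z), z)


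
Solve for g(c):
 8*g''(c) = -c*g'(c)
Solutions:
 g(c) = C1 + C2*erf(c/4)


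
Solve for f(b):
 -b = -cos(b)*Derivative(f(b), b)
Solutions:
 f(b) = C1 + Integral(b/cos(b), b)


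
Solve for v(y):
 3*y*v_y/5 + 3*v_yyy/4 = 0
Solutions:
 v(y) = C1 + Integral(C2*airyai(-10^(2/3)*y/5) + C3*airybi(-10^(2/3)*y/5), y)


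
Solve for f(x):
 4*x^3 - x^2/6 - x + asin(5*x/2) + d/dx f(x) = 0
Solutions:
 f(x) = C1 - x^4 + x^3/18 + x^2/2 - x*asin(5*x/2) - sqrt(4 - 25*x^2)/5


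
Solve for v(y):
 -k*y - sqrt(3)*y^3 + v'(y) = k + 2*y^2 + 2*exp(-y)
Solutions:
 v(y) = C1 + k*y^2/2 + k*y + sqrt(3)*y^4/4 + 2*y^3/3 - 2*exp(-y)


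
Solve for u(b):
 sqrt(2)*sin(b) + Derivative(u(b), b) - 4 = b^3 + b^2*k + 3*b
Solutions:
 u(b) = C1 + b^4/4 + b^3*k/3 + 3*b^2/2 + 4*b + sqrt(2)*cos(b)


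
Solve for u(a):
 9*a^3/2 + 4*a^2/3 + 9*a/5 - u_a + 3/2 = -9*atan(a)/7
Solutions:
 u(a) = C1 + 9*a^4/8 + 4*a^3/9 + 9*a^2/10 + 9*a*atan(a)/7 + 3*a/2 - 9*log(a^2 + 1)/14


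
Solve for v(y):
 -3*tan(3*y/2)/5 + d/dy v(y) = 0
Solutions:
 v(y) = C1 - 2*log(cos(3*y/2))/5


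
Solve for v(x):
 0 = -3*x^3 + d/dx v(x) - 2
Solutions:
 v(x) = C1 + 3*x^4/4 + 2*x


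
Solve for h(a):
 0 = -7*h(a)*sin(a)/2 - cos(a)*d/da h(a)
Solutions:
 h(a) = C1*cos(a)^(7/2)


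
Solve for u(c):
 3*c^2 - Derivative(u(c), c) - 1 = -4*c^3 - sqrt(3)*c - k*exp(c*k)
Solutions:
 u(c) = C1 + c^4 + c^3 + sqrt(3)*c^2/2 - c + exp(c*k)


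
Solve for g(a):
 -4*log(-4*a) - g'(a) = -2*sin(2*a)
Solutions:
 g(a) = C1 - 4*a*log(-a) - 8*a*log(2) + 4*a - cos(2*a)


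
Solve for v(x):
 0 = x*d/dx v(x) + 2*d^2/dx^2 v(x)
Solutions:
 v(x) = C1 + C2*erf(x/2)


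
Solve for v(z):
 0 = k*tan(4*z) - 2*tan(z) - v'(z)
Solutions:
 v(z) = C1 - k*log(cos(4*z))/4 + 2*log(cos(z))


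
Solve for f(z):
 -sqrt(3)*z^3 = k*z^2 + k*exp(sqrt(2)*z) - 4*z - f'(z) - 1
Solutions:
 f(z) = C1 + k*z^3/3 + sqrt(2)*k*exp(sqrt(2)*z)/2 + sqrt(3)*z^4/4 - 2*z^2 - z


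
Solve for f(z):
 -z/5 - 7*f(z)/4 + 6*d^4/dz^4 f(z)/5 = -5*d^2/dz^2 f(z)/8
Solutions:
 f(z) = C1*exp(-sqrt(6)*z*sqrt(-25 + sqrt(14065))/24) + C2*exp(sqrt(6)*z*sqrt(-25 + sqrt(14065))/24) + C3*sin(sqrt(6)*z*sqrt(25 + sqrt(14065))/24) + C4*cos(sqrt(6)*z*sqrt(25 + sqrt(14065))/24) - 4*z/35


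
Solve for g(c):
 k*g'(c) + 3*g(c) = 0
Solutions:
 g(c) = C1*exp(-3*c/k)


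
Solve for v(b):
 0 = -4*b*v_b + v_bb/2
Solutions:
 v(b) = C1 + C2*erfi(2*b)


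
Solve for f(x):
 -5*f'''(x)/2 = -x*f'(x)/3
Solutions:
 f(x) = C1 + Integral(C2*airyai(15^(2/3)*2^(1/3)*x/15) + C3*airybi(15^(2/3)*2^(1/3)*x/15), x)


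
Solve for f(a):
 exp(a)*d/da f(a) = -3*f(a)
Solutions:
 f(a) = C1*exp(3*exp(-a))


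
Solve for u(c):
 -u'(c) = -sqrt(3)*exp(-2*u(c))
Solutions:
 u(c) = log(-sqrt(C1 + 2*sqrt(3)*c))
 u(c) = log(C1 + 2*sqrt(3)*c)/2


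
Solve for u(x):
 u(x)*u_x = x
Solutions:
 u(x) = -sqrt(C1 + x^2)
 u(x) = sqrt(C1 + x^2)


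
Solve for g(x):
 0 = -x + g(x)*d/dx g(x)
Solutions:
 g(x) = -sqrt(C1 + x^2)
 g(x) = sqrt(C1 + x^2)


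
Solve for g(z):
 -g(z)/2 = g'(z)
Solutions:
 g(z) = C1*exp(-z/2)


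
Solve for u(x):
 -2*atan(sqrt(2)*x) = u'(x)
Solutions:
 u(x) = C1 - 2*x*atan(sqrt(2)*x) + sqrt(2)*log(2*x^2 + 1)/2


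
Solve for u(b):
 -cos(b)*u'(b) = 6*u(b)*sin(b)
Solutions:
 u(b) = C1*cos(b)^6


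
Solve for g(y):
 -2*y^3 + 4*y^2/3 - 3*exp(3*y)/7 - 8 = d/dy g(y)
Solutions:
 g(y) = C1 - y^4/2 + 4*y^3/9 - 8*y - exp(3*y)/7


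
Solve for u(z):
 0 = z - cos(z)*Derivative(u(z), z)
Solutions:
 u(z) = C1 + Integral(z/cos(z), z)


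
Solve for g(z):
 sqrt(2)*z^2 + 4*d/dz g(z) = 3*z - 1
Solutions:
 g(z) = C1 - sqrt(2)*z^3/12 + 3*z^2/8 - z/4


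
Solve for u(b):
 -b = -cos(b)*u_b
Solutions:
 u(b) = C1 + Integral(b/cos(b), b)


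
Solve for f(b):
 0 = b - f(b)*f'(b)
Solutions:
 f(b) = -sqrt(C1 + b^2)
 f(b) = sqrt(C1 + b^2)


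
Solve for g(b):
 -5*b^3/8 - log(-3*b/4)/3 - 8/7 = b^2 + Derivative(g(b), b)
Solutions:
 g(b) = C1 - 5*b^4/32 - b^3/3 - b*log(-b)/3 + b*(-log(3) - 17/21 + 2*log(6)/3)


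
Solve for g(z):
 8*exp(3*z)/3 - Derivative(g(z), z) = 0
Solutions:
 g(z) = C1 + 8*exp(3*z)/9


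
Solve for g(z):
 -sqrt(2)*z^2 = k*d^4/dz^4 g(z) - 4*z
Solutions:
 g(z) = C1 + C2*z + C3*z^2 + C4*z^3 - sqrt(2)*z^6/(360*k) + z^5/(30*k)


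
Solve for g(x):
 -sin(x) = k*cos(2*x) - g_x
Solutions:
 g(x) = C1 + k*sin(2*x)/2 - cos(x)


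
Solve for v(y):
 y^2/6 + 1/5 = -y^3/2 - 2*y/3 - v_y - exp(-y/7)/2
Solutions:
 v(y) = C1 - y^4/8 - y^3/18 - y^2/3 - y/5 + 7*exp(-y/7)/2


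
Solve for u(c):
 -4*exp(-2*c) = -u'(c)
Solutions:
 u(c) = C1 - 2*exp(-2*c)


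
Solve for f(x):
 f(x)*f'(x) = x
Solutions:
 f(x) = -sqrt(C1 + x^2)
 f(x) = sqrt(C1 + x^2)


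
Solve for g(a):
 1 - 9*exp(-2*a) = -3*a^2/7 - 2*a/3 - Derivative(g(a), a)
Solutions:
 g(a) = C1 - a^3/7 - a^2/3 - a - 9*exp(-2*a)/2


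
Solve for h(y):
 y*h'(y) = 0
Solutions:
 h(y) = C1


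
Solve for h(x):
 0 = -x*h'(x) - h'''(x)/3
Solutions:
 h(x) = C1 + Integral(C2*airyai(-3^(1/3)*x) + C3*airybi(-3^(1/3)*x), x)


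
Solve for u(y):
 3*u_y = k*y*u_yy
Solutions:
 u(y) = C1 + y^(((re(k) + 3)*re(k) + im(k)^2)/(re(k)^2 + im(k)^2))*(C2*sin(3*log(y)*Abs(im(k))/(re(k)^2 + im(k)^2)) + C3*cos(3*log(y)*im(k)/(re(k)^2 + im(k)^2)))


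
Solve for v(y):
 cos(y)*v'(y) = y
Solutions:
 v(y) = C1 + Integral(y/cos(y), y)


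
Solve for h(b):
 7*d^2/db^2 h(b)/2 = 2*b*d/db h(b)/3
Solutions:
 h(b) = C1 + C2*erfi(sqrt(42)*b/21)


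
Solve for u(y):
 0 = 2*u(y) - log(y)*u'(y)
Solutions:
 u(y) = C1*exp(2*li(y))


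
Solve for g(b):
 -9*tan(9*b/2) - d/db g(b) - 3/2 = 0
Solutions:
 g(b) = C1 - 3*b/2 + 2*log(cos(9*b/2))


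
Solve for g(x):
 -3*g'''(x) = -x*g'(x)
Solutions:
 g(x) = C1 + Integral(C2*airyai(3^(2/3)*x/3) + C3*airybi(3^(2/3)*x/3), x)


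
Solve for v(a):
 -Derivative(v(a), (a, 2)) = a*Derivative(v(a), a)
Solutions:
 v(a) = C1 + C2*erf(sqrt(2)*a/2)


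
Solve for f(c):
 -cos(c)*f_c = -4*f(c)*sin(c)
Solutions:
 f(c) = C1/cos(c)^4


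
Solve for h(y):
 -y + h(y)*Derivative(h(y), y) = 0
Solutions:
 h(y) = -sqrt(C1 + y^2)
 h(y) = sqrt(C1 + y^2)


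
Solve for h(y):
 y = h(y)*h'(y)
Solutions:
 h(y) = -sqrt(C1 + y^2)
 h(y) = sqrt(C1 + y^2)


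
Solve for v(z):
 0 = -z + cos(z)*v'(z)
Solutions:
 v(z) = C1 + Integral(z/cos(z), z)


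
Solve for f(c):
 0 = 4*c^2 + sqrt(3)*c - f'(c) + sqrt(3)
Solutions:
 f(c) = C1 + 4*c^3/3 + sqrt(3)*c^2/2 + sqrt(3)*c


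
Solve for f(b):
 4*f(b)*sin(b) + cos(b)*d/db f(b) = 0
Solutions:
 f(b) = C1*cos(b)^4


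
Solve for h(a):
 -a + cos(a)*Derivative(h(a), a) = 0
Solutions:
 h(a) = C1 + Integral(a/cos(a), a)


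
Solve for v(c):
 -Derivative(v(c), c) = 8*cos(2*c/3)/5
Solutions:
 v(c) = C1 - 12*sin(2*c/3)/5


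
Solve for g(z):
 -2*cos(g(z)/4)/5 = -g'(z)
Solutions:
 -2*z/5 - 2*log(sin(g(z)/4) - 1) + 2*log(sin(g(z)/4) + 1) = C1


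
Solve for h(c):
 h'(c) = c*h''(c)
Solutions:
 h(c) = C1 + C2*c^2


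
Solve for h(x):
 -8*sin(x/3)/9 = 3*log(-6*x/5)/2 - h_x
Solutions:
 h(x) = C1 + 3*x*log(-x)/2 - 2*x*log(5) - 3*x/2 + x*log(30)/2 + x*log(6) - 8*cos(x/3)/3


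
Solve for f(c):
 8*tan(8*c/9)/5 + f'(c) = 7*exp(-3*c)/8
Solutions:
 f(c) = C1 - 9*log(tan(8*c/9)^2 + 1)/10 - 7*exp(-3*c)/24


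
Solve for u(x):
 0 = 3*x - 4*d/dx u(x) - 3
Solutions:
 u(x) = C1 + 3*x^2/8 - 3*x/4


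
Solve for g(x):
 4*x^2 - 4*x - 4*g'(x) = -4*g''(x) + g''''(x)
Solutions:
 g(x) = C1 + C2*exp(6^(1/3)*x*(2*6^(1/3)/(sqrt(33) + 9)^(1/3) + (sqrt(33) + 9)^(1/3))/6)*sin(2^(1/3)*3^(1/6)*x*(-3^(2/3)*(sqrt(33) + 9)^(1/3)/6 + 2^(1/3)/(sqrt(33) + 9)^(1/3))) + C3*exp(6^(1/3)*x*(2*6^(1/3)/(sqrt(33) + 9)^(1/3) + (sqrt(33) + 9)^(1/3))/6)*cos(2^(1/3)*3^(1/6)*x*(-3^(2/3)*(sqrt(33) + 9)^(1/3)/6 + 2^(1/3)/(sqrt(33) + 9)^(1/3))) + C4*exp(-6^(1/3)*x*(2*6^(1/3)/(sqrt(33) + 9)^(1/3) + (sqrt(33) + 9)^(1/3))/3) + x^3/3 + x^2/2 + x


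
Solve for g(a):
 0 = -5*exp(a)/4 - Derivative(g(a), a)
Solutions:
 g(a) = C1 - 5*exp(a)/4


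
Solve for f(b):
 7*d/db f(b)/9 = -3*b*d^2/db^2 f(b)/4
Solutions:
 f(b) = C1 + C2/b^(1/27)


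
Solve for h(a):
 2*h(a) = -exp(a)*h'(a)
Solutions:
 h(a) = C1*exp(2*exp(-a))


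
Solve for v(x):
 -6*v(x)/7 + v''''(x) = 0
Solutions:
 v(x) = C1*exp(-6^(1/4)*7^(3/4)*x/7) + C2*exp(6^(1/4)*7^(3/4)*x/7) + C3*sin(6^(1/4)*7^(3/4)*x/7) + C4*cos(6^(1/4)*7^(3/4)*x/7)


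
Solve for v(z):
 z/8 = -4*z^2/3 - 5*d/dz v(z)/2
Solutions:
 v(z) = C1 - 8*z^3/45 - z^2/40


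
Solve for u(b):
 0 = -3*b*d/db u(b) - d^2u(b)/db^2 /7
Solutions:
 u(b) = C1 + C2*erf(sqrt(42)*b/2)


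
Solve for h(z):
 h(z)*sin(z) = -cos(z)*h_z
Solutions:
 h(z) = C1*cos(z)


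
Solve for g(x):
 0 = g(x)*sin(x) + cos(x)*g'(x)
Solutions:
 g(x) = C1*cos(x)


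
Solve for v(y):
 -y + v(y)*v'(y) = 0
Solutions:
 v(y) = -sqrt(C1 + y^2)
 v(y) = sqrt(C1 + y^2)


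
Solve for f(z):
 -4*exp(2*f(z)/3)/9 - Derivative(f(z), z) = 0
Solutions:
 f(z) = 3*log(-sqrt(-1/(C1 - 4*z))) - 3*log(2) + 3*log(6)/2 + 3*log(3)
 f(z) = 3*log(-1/(C1 - 4*z))/2 - 3*log(2) + 3*log(6)/2 + 3*log(3)


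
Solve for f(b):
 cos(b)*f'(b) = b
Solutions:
 f(b) = C1 + Integral(b/cos(b), b)


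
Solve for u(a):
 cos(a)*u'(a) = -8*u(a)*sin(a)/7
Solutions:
 u(a) = C1*cos(a)^(8/7)


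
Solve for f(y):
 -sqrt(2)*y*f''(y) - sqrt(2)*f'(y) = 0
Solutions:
 f(y) = C1 + C2*log(y)


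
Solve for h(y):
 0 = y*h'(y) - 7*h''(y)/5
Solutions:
 h(y) = C1 + C2*erfi(sqrt(70)*y/14)


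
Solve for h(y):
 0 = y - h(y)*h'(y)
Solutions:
 h(y) = -sqrt(C1 + y^2)
 h(y) = sqrt(C1 + y^2)


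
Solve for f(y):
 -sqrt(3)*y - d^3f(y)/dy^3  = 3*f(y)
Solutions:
 f(y) = C3*exp(-3^(1/3)*y) - sqrt(3)*y/3 + (C1*sin(3^(5/6)*y/2) + C2*cos(3^(5/6)*y/2))*exp(3^(1/3)*y/2)


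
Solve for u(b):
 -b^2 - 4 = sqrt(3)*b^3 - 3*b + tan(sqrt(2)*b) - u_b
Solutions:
 u(b) = C1 + sqrt(3)*b^4/4 + b^3/3 - 3*b^2/2 + 4*b - sqrt(2)*log(cos(sqrt(2)*b))/2


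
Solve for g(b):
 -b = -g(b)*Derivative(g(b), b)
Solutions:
 g(b) = -sqrt(C1 + b^2)
 g(b) = sqrt(C1 + b^2)


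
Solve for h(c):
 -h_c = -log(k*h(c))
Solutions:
 li(k*h(c))/k = C1 + c


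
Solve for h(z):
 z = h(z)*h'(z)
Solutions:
 h(z) = -sqrt(C1 + z^2)
 h(z) = sqrt(C1 + z^2)


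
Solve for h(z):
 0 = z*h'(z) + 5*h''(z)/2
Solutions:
 h(z) = C1 + C2*erf(sqrt(5)*z/5)


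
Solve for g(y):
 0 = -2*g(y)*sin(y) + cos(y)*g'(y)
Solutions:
 g(y) = C1/cos(y)^2


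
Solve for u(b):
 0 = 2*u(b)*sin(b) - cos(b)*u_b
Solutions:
 u(b) = C1/cos(b)^2


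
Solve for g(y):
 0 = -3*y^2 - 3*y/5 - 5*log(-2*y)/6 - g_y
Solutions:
 g(y) = C1 - y^3 - 3*y^2/10 - 5*y*log(-y)/6 + 5*y*(1 - log(2))/6


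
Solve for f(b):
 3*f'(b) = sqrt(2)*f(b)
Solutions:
 f(b) = C1*exp(sqrt(2)*b/3)


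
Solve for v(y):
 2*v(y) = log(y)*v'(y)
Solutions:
 v(y) = C1*exp(2*li(y))


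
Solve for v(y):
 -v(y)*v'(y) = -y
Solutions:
 v(y) = -sqrt(C1 + y^2)
 v(y) = sqrt(C1 + y^2)


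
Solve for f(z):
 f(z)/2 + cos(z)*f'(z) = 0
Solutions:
 f(z) = C1*(sin(z) - 1)^(1/4)/(sin(z) + 1)^(1/4)


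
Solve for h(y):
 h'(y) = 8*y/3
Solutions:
 h(y) = C1 + 4*y^2/3


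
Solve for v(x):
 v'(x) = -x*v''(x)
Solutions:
 v(x) = C1 + C2*log(x)


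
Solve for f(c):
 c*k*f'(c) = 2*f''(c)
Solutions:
 f(c) = Piecewise((-sqrt(pi)*C1*erf(c*sqrt(-k)/2)/sqrt(-k) - C2, (k > 0) | (k < 0)), (-C1*c - C2, True))


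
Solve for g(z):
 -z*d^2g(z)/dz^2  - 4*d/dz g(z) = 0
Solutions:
 g(z) = C1 + C2/z^3


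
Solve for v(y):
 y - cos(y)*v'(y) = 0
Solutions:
 v(y) = C1 + Integral(y/cos(y), y)


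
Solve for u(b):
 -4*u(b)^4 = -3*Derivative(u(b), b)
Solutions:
 u(b) = (-1/(C1 + 4*b))^(1/3)
 u(b) = (-1/(C1 + 4*b))^(1/3)*(-1 - sqrt(3)*I)/2
 u(b) = (-1/(C1 + 4*b))^(1/3)*(-1 + sqrt(3)*I)/2


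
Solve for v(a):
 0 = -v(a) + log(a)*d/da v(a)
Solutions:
 v(a) = C1*exp(li(a))


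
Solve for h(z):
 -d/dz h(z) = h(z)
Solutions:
 h(z) = C1*exp(-z)


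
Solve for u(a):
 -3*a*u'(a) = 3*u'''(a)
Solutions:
 u(a) = C1 + Integral(C2*airyai(-a) + C3*airybi(-a), a)


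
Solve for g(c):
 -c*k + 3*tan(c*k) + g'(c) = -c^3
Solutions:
 g(c) = C1 - c^4/4 + c^2*k/2 - 3*Piecewise((-log(cos(c*k))/k, Ne(k, 0)), (0, True))


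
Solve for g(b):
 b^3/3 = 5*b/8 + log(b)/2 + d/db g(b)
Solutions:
 g(b) = C1 + b^4/12 - 5*b^2/16 - b*log(b)/2 + b/2


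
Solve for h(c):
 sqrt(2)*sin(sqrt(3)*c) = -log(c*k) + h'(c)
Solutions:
 h(c) = C1 + c*log(c*k) - c - sqrt(6)*cos(sqrt(3)*c)/3


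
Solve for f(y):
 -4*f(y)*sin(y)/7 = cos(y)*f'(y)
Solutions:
 f(y) = C1*cos(y)^(4/7)


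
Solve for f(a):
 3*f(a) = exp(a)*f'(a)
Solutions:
 f(a) = C1*exp(-3*exp(-a))


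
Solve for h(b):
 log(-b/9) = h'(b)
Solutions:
 h(b) = C1 + b*log(-b) + b*(-2*log(3) - 1)


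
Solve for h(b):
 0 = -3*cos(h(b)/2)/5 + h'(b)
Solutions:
 -3*b/5 - log(sin(h(b)/2) - 1) + log(sin(h(b)/2) + 1) = C1


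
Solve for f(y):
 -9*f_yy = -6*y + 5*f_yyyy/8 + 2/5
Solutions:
 f(y) = C1 + C2*y + C3*sin(6*sqrt(10)*y/5) + C4*cos(6*sqrt(10)*y/5) + y^3/9 - y^2/45


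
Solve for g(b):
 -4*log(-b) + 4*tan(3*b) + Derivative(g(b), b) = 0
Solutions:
 g(b) = C1 + 4*b*log(-b) - 4*b + 4*log(cos(3*b))/3


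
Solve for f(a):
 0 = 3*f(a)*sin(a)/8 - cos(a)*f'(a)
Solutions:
 f(a) = C1/cos(a)^(3/8)


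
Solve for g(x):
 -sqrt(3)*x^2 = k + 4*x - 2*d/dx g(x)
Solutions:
 g(x) = C1 + k*x/2 + sqrt(3)*x^3/6 + x^2


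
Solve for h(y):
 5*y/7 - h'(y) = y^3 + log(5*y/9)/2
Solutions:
 h(y) = C1 - y^4/4 + 5*y^2/14 - y*log(y)/2 - y*log(5)/2 + y/2 + y*log(3)


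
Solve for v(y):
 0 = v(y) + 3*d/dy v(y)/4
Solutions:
 v(y) = C1*exp(-4*y/3)


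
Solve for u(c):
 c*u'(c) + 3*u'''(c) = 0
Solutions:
 u(c) = C1 + Integral(C2*airyai(-3^(2/3)*c/3) + C3*airybi(-3^(2/3)*c/3), c)


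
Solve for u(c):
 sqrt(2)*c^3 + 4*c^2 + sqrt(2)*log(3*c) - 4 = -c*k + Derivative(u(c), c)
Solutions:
 u(c) = C1 + sqrt(2)*c^4/4 + 4*c^3/3 + c^2*k/2 + sqrt(2)*c*log(c) - 4*c - sqrt(2)*c + sqrt(2)*c*log(3)


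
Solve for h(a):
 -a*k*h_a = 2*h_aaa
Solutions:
 h(a) = C1 + Integral(C2*airyai(2^(2/3)*a*(-k)^(1/3)/2) + C3*airybi(2^(2/3)*a*(-k)^(1/3)/2), a)


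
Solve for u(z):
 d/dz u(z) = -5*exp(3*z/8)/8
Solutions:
 u(z) = C1 - 5*exp(3*z/8)/3


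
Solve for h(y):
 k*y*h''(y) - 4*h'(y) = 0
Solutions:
 h(y) = C1 + y^(((re(k) + 4)*re(k) + im(k)^2)/(re(k)^2 + im(k)^2))*(C2*sin(4*log(y)*Abs(im(k))/(re(k)^2 + im(k)^2)) + C3*cos(4*log(y)*im(k)/(re(k)^2 + im(k)^2)))


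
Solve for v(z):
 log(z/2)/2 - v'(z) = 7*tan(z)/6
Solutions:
 v(z) = C1 + z*log(z)/2 - z/2 - z*log(2)/2 + 7*log(cos(z))/6


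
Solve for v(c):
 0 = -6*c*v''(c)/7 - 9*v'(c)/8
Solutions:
 v(c) = C1 + C2/c^(5/16)


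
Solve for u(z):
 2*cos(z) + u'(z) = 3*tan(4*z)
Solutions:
 u(z) = C1 - 3*log(cos(4*z))/4 - 2*sin(z)


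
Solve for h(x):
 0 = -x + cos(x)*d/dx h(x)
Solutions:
 h(x) = C1 + Integral(x/cos(x), x)


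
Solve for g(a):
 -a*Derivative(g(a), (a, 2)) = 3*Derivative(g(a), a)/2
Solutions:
 g(a) = C1 + C2/sqrt(a)


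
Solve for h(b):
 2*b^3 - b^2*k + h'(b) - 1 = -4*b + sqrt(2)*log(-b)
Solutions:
 h(b) = C1 - b^4/2 + b^3*k/3 - 2*b^2 + sqrt(2)*b*log(-b) + b*(1 - sqrt(2))


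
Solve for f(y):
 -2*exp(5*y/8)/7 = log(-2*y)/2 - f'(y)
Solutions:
 f(y) = C1 + y*log(-y)/2 + y*(-1 + log(2))/2 + 16*exp(5*y/8)/35


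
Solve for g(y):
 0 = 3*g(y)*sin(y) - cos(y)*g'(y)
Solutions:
 g(y) = C1/cos(y)^3


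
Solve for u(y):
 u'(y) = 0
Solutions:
 u(y) = C1


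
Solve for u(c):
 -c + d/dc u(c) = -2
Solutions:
 u(c) = C1 + c^2/2 - 2*c


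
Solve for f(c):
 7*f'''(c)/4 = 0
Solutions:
 f(c) = C1 + C2*c + C3*c^2


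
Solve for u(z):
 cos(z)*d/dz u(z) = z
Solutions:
 u(z) = C1 + Integral(z/cos(z), z)


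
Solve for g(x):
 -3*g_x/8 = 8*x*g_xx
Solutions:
 g(x) = C1 + C2*x^(61/64)


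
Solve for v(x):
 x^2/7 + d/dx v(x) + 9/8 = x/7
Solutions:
 v(x) = C1 - x^3/21 + x^2/14 - 9*x/8


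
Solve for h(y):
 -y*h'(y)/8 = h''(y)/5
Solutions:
 h(y) = C1 + C2*erf(sqrt(5)*y/4)


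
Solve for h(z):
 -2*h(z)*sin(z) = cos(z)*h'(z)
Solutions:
 h(z) = C1*cos(z)^2


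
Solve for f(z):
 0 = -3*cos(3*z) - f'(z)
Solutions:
 f(z) = C1 - sin(3*z)


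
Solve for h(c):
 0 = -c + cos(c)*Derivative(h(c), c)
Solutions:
 h(c) = C1 + Integral(c/cos(c), c)


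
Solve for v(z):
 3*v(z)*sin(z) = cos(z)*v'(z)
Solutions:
 v(z) = C1/cos(z)^3


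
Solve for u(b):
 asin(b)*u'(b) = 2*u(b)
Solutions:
 u(b) = C1*exp(2*Integral(1/asin(b), b))


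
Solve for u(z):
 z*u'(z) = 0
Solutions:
 u(z) = C1


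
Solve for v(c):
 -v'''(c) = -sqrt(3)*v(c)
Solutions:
 v(c) = C3*exp(3^(1/6)*c) + (C1*sin(3^(2/3)*c/2) + C2*cos(3^(2/3)*c/2))*exp(-3^(1/6)*c/2)


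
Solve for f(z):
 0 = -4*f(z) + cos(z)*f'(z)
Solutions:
 f(z) = C1*(sin(z)^2 + 2*sin(z) + 1)/(sin(z)^2 - 2*sin(z) + 1)


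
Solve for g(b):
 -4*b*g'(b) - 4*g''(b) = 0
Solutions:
 g(b) = C1 + C2*erf(sqrt(2)*b/2)


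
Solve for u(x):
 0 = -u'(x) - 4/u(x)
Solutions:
 u(x) = -sqrt(C1 - 8*x)
 u(x) = sqrt(C1 - 8*x)


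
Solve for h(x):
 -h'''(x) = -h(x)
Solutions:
 h(x) = C3*exp(x) + (C1*sin(sqrt(3)*x/2) + C2*cos(sqrt(3)*x/2))*exp(-x/2)


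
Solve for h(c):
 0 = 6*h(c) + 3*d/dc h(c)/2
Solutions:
 h(c) = C1*exp(-4*c)


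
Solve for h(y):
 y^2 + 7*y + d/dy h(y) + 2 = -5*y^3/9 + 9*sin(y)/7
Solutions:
 h(y) = C1 - 5*y^4/36 - y^3/3 - 7*y^2/2 - 2*y - 9*cos(y)/7


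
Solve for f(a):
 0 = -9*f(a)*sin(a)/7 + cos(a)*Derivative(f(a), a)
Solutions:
 f(a) = C1/cos(a)^(9/7)


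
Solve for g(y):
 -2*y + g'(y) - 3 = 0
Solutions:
 g(y) = C1 + y^2 + 3*y


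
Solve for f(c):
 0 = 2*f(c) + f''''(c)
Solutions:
 f(c) = (C1*sin(2^(3/4)*c/2) + C2*cos(2^(3/4)*c/2))*exp(-2^(3/4)*c/2) + (C3*sin(2^(3/4)*c/2) + C4*cos(2^(3/4)*c/2))*exp(2^(3/4)*c/2)


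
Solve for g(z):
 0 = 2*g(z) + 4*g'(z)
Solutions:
 g(z) = C1*exp(-z/2)


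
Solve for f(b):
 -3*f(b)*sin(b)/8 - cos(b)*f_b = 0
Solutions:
 f(b) = C1*cos(b)^(3/8)


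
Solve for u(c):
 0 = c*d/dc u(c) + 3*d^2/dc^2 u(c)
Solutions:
 u(c) = C1 + C2*erf(sqrt(6)*c/6)


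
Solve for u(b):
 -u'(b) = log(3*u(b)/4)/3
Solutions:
 -3*Integral(1/(-log(_y) - log(3) + 2*log(2)), (_y, u(b))) = C1 - b


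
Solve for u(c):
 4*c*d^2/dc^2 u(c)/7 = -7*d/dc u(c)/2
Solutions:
 u(c) = C1 + C2/c^(41/8)


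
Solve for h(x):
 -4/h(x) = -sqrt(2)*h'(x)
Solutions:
 h(x) = -sqrt(C1 + 4*sqrt(2)*x)
 h(x) = sqrt(C1 + 4*sqrt(2)*x)


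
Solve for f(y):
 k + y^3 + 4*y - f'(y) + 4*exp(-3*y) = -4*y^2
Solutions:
 f(y) = C1 + k*y + y^4/4 + 4*y^3/3 + 2*y^2 - 4*exp(-3*y)/3


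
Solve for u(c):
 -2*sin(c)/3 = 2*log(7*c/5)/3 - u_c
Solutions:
 u(c) = C1 + 2*c*log(c)/3 - 2*c*log(5)/3 - 2*c/3 + 2*c*log(7)/3 - 2*cos(c)/3


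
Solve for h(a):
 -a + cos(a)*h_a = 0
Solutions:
 h(a) = C1 + Integral(a/cos(a), a)


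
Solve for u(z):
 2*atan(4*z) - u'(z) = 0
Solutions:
 u(z) = C1 + 2*z*atan(4*z) - log(16*z^2 + 1)/4


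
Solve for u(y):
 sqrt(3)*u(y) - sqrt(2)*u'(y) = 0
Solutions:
 u(y) = C1*exp(sqrt(6)*y/2)


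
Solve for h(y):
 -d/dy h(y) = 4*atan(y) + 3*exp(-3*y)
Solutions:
 h(y) = C1 - 4*y*atan(y) + 2*log(y^2 + 1) + exp(-3*y)


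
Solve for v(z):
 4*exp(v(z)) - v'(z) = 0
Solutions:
 v(z) = log(-1/(C1 + 4*z))


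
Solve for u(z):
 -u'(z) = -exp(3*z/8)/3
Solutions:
 u(z) = C1 + 8*exp(3*z/8)/9


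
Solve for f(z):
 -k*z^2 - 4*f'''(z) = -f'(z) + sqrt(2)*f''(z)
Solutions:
 f(z) = C1 + C2*exp(-sqrt(2)*z/2) + C3*exp(sqrt(2)*z/4) + k*z^3/3 + sqrt(2)*k*z^2 + 12*k*z


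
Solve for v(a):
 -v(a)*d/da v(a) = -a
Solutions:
 v(a) = -sqrt(C1 + a^2)
 v(a) = sqrt(C1 + a^2)


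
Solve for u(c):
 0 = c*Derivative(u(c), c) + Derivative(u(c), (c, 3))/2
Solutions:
 u(c) = C1 + Integral(C2*airyai(-2^(1/3)*c) + C3*airybi(-2^(1/3)*c), c)


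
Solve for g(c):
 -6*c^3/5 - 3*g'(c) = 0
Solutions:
 g(c) = C1 - c^4/10


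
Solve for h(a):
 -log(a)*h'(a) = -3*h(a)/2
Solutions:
 h(a) = C1*exp(3*li(a)/2)


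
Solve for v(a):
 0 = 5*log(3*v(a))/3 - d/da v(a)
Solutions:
 -3*Integral(1/(log(_y) + log(3)), (_y, v(a)))/5 = C1 - a


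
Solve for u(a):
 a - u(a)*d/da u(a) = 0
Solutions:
 u(a) = -sqrt(C1 + a^2)
 u(a) = sqrt(C1 + a^2)


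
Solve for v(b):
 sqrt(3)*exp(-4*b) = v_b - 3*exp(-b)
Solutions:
 v(b) = C1 - 3*exp(-b) - sqrt(3)*exp(-4*b)/4


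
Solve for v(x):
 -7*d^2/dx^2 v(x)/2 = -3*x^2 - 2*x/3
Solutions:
 v(x) = C1 + C2*x + x^4/14 + 2*x^3/63


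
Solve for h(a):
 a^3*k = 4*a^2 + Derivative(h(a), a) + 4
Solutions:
 h(a) = C1 + a^4*k/4 - 4*a^3/3 - 4*a


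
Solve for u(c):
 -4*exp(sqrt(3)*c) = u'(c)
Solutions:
 u(c) = C1 - 4*sqrt(3)*exp(sqrt(3)*c)/3


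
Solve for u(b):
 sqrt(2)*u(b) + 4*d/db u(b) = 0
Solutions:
 u(b) = C1*exp(-sqrt(2)*b/4)


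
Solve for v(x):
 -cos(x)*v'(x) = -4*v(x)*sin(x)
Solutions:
 v(x) = C1/cos(x)^4


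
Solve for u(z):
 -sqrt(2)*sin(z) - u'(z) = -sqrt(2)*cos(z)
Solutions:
 u(z) = C1 + 2*sin(z + pi/4)


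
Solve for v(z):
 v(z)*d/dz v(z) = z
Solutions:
 v(z) = -sqrt(C1 + z^2)
 v(z) = sqrt(C1 + z^2)


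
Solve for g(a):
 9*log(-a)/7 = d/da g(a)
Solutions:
 g(a) = C1 + 9*a*log(-a)/7 - 9*a/7


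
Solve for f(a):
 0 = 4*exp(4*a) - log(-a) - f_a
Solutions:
 f(a) = C1 - a*log(-a) + a + exp(4*a)


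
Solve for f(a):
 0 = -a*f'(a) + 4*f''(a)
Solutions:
 f(a) = C1 + C2*erfi(sqrt(2)*a/4)


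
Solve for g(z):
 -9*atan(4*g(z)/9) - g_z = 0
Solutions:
 Integral(1/atan(4*_y/9), (_y, g(z))) = C1 - 9*z


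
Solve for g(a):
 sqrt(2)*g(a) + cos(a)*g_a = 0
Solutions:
 g(a) = C1*(sin(a) - 1)^(sqrt(2)/2)/(sin(a) + 1)^(sqrt(2)/2)


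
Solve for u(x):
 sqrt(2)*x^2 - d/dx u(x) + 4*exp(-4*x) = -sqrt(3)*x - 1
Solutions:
 u(x) = C1 + sqrt(2)*x^3/3 + sqrt(3)*x^2/2 + x - exp(-4*x)


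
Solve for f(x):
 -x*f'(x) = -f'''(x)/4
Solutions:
 f(x) = C1 + Integral(C2*airyai(2^(2/3)*x) + C3*airybi(2^(2/3)*x), x)


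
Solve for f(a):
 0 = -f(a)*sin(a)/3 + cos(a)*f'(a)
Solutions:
 f(a) = C1/cos(a)^(1/3)


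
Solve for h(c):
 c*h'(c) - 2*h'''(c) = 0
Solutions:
 h(c) = C1 + Integral(C2*airyai(2^(2/3)*c/2) + C3*airybi(2^(2/3)*c/2), c)


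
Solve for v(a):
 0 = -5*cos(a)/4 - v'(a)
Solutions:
 v(a) = C1 - 5*sin(a)/4


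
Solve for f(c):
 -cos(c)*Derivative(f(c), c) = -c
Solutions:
 f(c) = C1 + Integral(c/cos(c), c)


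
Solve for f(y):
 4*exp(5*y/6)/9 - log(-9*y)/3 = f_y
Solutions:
 f(y) = C1 - y*log(-y)/3 + y*(1 - 2*log(3))/3 + 8*exp(5*y/6)/15


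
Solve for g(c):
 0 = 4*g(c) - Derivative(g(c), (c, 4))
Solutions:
 g(c) = C1*exp(-sqrt(2)*c) + C2*exp(sqrt(2)*c) + C3*sin(sqrt(2)*c) + C4*cos(sqrt(2)*c)


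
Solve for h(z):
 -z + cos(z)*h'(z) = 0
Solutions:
 h(z) = C1 + Integral(z/cos(z), z)


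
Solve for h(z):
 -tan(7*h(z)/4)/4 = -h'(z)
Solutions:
 h(z) = -4*asin(C1*exp(7*z/16))/7 + 4*pi/7
 h(z) = 4*asin(C1*exp(7*z/16))/7


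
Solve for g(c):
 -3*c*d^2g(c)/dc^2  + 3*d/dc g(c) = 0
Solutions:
 g(c) = C1 + C2*c^2


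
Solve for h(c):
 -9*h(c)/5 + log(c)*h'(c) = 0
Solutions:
 h(c) = C1*exp(9*li(c)/5)


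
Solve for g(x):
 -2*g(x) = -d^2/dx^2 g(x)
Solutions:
 g(x) = C1*exp(-sqrt(2)*x) + C2*exp(sqrt(2)*x)


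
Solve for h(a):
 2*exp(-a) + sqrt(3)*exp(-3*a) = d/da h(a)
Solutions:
 h(a) = C1 - 2*exp(-a) - sqrt(3)*exp(-3*a)/3


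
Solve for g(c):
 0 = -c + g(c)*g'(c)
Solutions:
 g(c) = -sqrt(C1 + c^2)
 g(c) = sqrt(C1 + c^2)


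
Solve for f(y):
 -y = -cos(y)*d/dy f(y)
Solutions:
 f(y) = C1 + Integral(y/cos(y), y)


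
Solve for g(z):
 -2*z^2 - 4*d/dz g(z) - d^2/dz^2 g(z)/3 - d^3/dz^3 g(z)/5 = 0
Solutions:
 g(z) = C1 - z^3/6 + z^2/24 + 31*z/720 + (C2*sin(sqrt(695)*z/6) + C3*cos(sqrt(695)*z/6))*exp(-5*z/6)


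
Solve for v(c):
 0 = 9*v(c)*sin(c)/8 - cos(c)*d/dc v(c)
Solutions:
 v(c) = C1/cos(c)^(9/8)


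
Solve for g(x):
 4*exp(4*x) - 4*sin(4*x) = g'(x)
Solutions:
 g(x) = C1 + exp(4*x) + cos(4*x)


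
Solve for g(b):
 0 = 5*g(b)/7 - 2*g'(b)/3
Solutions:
 g(b) = C1*exp(15*b/14)


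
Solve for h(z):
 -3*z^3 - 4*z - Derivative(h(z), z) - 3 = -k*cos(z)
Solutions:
 h(z) = C1 + k*sin(z) - 3*z^4/4 - 2*z^2 - 3*z


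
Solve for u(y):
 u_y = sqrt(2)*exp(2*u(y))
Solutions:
 u(y) = log(-sqrt(-1/(C1 + sqrt(2)*y))) - log(2)/2
 u(y) = log(-1/(C1 + sqrt(2)*y))/2 - log(2)/2


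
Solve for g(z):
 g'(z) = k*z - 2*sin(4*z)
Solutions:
 g(z) = C1 + k*z^2/2 + cos(4*z)/2


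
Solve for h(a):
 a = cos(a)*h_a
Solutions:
 h(a) = C1 + Integral(a/cos(a), a)


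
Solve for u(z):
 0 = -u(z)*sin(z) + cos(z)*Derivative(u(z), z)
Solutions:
 u(z) = C1/cos(z)


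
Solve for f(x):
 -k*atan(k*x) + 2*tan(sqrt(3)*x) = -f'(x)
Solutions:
 f(x) = C1 + k*Piecewise((x*atan(k*x) - log(k^2*x^2 + 1)/(2*k), Ne(k, 0)), (0, True)) + 2*sqrt(3)*log(cos(sqrt(3)*x))/3


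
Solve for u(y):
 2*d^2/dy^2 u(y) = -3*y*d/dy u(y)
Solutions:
 u(y) = C1 + C2*erf(sqrt(3)*y/2)


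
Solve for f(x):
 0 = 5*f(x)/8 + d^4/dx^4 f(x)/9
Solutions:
 f(x) = (C1*sin(2^(3/4)*sqrt(3)*5^(1/4)*x/4) + C2*cos(2^(3/4)*sqrt(3)*5^(1/4)*x/4))*exp(-2^(3/4)*sqrt(3)*5^(1/4)*x/4) + (C3*sin(2^(3/4)*sqrt(3)*5^(1/4)*x/4) + C4*cos(2^(3/4)*sqrt(3)*5^(1/4)*x/4))*exp(2^(3/4)*sqrt(3)*5^(1/4)*x/4)


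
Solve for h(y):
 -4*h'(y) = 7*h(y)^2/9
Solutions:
 h(y) = 36/(C1 + 7*y)


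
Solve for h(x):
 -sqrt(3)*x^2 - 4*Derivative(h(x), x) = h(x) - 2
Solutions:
 h(x) = C1*exp(-x/4) - sqrt(3)*x^2 + 8*sqrt(3)*x - 32*sqrt(3) + 2


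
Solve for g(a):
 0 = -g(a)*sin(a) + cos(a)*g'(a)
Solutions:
 g(a) = C1/cos(a)


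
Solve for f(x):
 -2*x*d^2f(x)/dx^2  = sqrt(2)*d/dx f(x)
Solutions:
 f(x) = C1 + C2*x^(1 - sqrt(2)/2)


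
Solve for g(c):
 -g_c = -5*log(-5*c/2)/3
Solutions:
 g(c) = C1 + 5*c*log(-c)/3 + 5*c*(-1 - log(2) + log(5))/3


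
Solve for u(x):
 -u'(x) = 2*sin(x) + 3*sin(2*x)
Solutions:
 u(x) = C1 - 3*sin(x)^2 + 2*cos(x)


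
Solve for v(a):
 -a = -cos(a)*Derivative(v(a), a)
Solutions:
 v(a) = C1 + Integral(a/cos(a), a)


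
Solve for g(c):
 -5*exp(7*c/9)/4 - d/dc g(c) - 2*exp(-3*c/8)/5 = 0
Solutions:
 g(c) = C1 - 45*exp(7*c/9)/28 + 16*exp(-3*c/8)/15


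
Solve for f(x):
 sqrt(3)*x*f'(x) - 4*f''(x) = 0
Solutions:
 f(x) = C1 + C2*erfi(sqrt(2)*3^(1/4)*x/4)


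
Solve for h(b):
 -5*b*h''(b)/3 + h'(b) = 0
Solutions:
 h(b) = C1 + C2*b^(8/5)


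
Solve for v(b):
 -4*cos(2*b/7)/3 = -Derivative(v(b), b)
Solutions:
 v(b) = C1 + 14*sin(2*b/7)/3


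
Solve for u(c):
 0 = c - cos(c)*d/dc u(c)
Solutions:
 u(c) = C1 + Integral(c/cos(c), c)


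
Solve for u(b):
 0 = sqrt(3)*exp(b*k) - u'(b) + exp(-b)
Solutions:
 u(b) = C1 - exp(-b) + sqrt(3)*exp(b*k)/k


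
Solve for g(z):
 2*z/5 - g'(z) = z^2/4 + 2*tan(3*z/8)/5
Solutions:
 g(z) = C1 - z^3/12 + z^2/5 + 16*log(cos(3*z/8))/15


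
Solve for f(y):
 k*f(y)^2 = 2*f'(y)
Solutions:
 f(y) = -2/(C1 + k*y)


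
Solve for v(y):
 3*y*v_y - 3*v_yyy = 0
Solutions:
 v(y) = C1 + Integral(C2*airyai(y) + C3*airybi(y), y)


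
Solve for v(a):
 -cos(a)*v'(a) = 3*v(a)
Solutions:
 v(a) = C1*(sin(a) - 1)^(3/2)/(sin(a) + 1)^(3/2)


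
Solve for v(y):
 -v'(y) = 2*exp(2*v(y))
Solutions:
 v(y) = log(-sqrt(-1/(C1 - 2*y))) - log(2)/2
 v(y) = log(-1/(C1 - 2*y))/2 - log(2)/2


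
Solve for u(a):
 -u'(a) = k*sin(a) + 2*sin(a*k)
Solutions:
 u(a) = C1 + k*cos(a) + 2*cos(a*k)/k


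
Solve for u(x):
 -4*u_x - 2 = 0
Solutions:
 u(x) = C1 - x/2


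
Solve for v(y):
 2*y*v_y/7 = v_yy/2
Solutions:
 v(y) = C1 + C2*erfi(sqrt(14)*y/7)


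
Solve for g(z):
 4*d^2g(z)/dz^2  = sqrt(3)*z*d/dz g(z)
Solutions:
 g(z) = C1 + C2*erfi(sqrt(2)*3^(1/4)*z/4)


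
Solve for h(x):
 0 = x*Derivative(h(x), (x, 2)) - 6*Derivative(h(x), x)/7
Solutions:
 h(x) = C1 + C2*x^(13/7)


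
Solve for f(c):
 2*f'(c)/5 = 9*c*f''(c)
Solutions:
 f(c) = C1 + C2*c^(47/45)


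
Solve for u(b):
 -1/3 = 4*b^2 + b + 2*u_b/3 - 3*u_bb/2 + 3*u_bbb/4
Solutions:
 u(b) = C1 + C2*exp(2*b/3) + C3*exp(4*b/3) - 2*b^3 - 57*b^2/4 - 409*b/8


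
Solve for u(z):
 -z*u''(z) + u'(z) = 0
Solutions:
 u(z) = C1 + C2*z^2


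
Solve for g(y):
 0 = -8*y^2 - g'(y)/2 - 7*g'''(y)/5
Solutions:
 g(y) = C1 + C2*sin(sqrt(70)*y/14) + C3*cos(sqrt(70)*y/14) - 16*y^3/3 + 448*y/5


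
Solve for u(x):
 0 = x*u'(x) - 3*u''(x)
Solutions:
 u(x) = C1 + C2*erfi(sqrt(6)*x/6)


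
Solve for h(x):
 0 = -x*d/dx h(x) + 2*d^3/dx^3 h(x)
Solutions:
 h(x) = C1 + Integral(C2*airyai(2^(2/3)*x/2) + C3*airybi(2^(2/3)*x/2), x)


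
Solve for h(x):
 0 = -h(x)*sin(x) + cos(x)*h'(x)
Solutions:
 h(x) = C1/cos(x)


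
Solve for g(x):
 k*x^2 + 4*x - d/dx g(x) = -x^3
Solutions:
 g(x) = C1 + k*x^3/3 + x^4/4 + 2*x^2


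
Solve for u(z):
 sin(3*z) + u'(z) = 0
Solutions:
 u(z) = C1 + cos(3*z)/3


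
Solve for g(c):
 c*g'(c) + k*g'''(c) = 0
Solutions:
 g(c) = C1 + Integral(C2*airyai(c*(-1/k)^(1/3)) + C3*airybi(c*(-1/k)^(1/3)), c)


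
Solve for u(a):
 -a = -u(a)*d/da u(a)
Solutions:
 u(a) = -sqrt(C1 + a^2)
 u(a) = sqrt(C1 + a^2)


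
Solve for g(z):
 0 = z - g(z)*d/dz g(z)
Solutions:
 g(z) = -sqrt(C1 + z^2)
 g(z) = sqrt(C1 + z^2)


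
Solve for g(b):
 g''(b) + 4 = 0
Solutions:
 g(b) = C1 + C2*b - 2*b^2


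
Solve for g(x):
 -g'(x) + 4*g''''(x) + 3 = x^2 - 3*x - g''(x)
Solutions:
 g(x) = C1 + C4*exp(x/2) - x^3/3 + x^2/2 + 4*x + (C2*sin(sqrt(7)*x/4) + C3*cos(sqrt(7)*x/4))*exp(-x/4)


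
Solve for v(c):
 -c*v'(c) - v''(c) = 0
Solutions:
 v(c) = C1 + C2*erf(sqrt(2)*c/2)


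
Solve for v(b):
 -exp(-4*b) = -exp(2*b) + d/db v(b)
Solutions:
 v(b) = C1 + exp(2*b)/2 + exp(-4*b)/4


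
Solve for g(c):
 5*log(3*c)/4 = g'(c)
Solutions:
 g(c) = C1 + 5*c*log(c)/4 - 5*c/4 + 5*c*log(3)/4


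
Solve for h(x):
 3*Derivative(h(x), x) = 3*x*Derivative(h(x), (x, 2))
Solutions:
 h(x) = C1 + C2*x^2


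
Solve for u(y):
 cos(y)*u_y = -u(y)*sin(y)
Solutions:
 u(y) = C1*cos(y)
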